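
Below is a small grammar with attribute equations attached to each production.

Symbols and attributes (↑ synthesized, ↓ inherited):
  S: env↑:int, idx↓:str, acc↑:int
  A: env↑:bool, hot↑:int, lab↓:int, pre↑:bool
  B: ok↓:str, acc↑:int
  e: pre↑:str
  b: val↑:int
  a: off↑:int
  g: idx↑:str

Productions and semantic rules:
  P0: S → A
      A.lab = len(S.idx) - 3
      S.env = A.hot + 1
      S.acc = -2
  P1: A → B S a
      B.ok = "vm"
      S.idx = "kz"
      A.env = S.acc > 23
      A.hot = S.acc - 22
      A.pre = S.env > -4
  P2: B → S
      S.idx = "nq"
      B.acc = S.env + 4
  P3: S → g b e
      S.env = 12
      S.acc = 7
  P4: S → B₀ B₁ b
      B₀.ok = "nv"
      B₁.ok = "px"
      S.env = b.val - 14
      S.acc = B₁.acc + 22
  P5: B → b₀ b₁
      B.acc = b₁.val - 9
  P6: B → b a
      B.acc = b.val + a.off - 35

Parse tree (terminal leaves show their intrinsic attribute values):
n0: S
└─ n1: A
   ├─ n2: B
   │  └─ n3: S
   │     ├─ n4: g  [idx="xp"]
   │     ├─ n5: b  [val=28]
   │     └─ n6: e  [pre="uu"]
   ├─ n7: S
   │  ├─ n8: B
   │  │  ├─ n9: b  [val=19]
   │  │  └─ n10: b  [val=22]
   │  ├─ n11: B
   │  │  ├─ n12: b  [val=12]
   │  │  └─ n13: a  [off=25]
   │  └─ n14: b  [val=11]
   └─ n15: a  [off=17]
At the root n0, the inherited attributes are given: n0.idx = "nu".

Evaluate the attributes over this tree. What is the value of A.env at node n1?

1. n0.idx = "nu"  [given at root]
2. n1.lab = -1  [len(S.idx) - 3]
3. n2.ok = "vm"  ["vm"]
4. n3.idx = "nq"  ["nq"]
5. n4.idx = "xp"  [terminal]
6. n5.val = 28  [terminal]
7. n6.pre = "uu"  [terminal]
8. n3.env = 12  [12]
9. n3.acc = 7  [7]
10. n2.acc = 16  [S.env + 4]
11. n7.idx = "kz"  ["kz"]
12. n8.ok = "nv"  ["nv"]
13. n9.val = 19  [terminal]
14. n10.val = 22  [terminal]
15. n8.acc = 13  [b₁.val - 9]
16. n11.ok = "px"  ["px"]
17. n12.val = 12  [terminal]
18. n13.off = 25  [terminal]
19. n11.acc = 2  [b.val + a.off - 35]
20. n14.val = 11  [terminal]
21. n7.env = -3  [b.val - 14]
22. n7.acc = 24  [B₁.acc + 22]
23. n15.off = 17  [terminal]
24. n1.env = true  [S.acc > 23]
25. n1.hot = 2  [S.acc - 22]
26. n1.pre = true  [S.env > -4]
27. n0.env = 3  [A.hot + 1]
28. n0.acc = -2  [-2]

true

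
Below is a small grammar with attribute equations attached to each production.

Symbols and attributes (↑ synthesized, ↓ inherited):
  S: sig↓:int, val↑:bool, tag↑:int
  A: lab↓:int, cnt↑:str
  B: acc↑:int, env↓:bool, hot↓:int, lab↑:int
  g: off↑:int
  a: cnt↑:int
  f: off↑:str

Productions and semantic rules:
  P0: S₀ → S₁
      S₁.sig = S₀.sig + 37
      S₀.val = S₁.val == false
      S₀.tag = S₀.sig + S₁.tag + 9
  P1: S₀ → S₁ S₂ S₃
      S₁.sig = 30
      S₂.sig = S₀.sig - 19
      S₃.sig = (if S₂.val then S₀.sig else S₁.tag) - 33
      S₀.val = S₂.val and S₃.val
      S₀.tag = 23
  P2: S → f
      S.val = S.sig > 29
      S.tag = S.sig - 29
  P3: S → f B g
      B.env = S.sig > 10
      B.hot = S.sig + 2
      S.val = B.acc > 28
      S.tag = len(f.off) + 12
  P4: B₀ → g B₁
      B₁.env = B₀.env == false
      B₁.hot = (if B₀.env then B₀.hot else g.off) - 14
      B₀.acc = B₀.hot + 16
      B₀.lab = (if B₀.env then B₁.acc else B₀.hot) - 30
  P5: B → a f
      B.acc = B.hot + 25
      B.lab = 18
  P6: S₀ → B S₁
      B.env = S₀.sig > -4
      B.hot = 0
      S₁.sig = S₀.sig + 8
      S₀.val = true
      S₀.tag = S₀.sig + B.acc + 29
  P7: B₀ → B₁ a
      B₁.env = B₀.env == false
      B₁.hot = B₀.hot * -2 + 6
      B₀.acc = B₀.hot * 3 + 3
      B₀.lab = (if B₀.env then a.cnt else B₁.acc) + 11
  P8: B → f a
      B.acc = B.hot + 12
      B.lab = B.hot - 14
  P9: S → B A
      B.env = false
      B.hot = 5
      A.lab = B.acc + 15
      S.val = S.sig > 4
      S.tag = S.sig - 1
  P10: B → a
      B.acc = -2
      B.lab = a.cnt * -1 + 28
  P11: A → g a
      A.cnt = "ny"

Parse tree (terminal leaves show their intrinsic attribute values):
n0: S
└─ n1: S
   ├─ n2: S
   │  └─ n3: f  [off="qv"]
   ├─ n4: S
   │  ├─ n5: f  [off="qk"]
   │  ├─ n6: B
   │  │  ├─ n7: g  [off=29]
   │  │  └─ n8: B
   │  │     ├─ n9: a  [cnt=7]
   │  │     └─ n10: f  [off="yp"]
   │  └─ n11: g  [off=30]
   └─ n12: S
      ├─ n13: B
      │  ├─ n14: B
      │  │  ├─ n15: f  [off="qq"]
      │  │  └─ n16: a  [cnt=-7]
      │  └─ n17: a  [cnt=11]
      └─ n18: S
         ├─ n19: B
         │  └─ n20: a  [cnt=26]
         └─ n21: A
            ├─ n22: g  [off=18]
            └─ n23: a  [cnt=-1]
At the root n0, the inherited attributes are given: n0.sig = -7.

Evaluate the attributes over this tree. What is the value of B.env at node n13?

true

1. n0.sig = -7  [given at root]
2. n1.sig = 30  [S₀.sig + 37]
3. n2.sig = 30  [30]
4. n3.off = "qv"  [terminal]
5. n2.val = true  [S.sig > 29]
6. n2.tag = 1  [S.sig - 29]
7. n4.sig = 11  [S₀.sig - 19]
8. n5.off = "qk"  [terminal]
9. n6.env = true  [S.sig > 10]
10. n6.hot = 13  [S.sig + 2]
11. n7.off = 29  [terminal]
12. n8.env = false  [B₀.env == false]
13. n8.hot = -1  [(if B₀.env then B₀.hot else g.off) - 14]
14. n9.cnt = 7  [terminal]
15. n10.off = "yp"  [terminal]
16. n8.acc = 24  [B.hot + 25]
17. n8.lab = 18  [18]
18. n6.acc = 29  [B₀.hot + 16]
19. n6.lab = -6  [(if B₀.env then B₁.acc else B₀.hot) - 30]
20. n11.off = 30  [terminal]
21. n4.val = true  [B.acc > 28]
22. n4.tag = 14  [len(f.off) + 12]
23. n12.sig = -3  [(if S₂.val then S₀.sig else S₁.tag) - 33]
24. n13.env = true  [S₀.sig > -4]
25. n13.hot = 0  [0]
26. n14.env = false  [B₀.env == false]
27. n14.hot = 6  [B₀.hot * -2 + 6]
28. n15.off = "qq"  [terminal]
29. n16.cnt = -7  [terminal]
30. n14.acc = 18  [B.hot + 12]
31. n14.lab = -8  [B.hot - 14]
32. n17.cnt = 11  [terminal]
33. n13.acc = 3  [B₀.hot * 3 + 3]
34. n13.lab = 22  [(if B₀.env then a.cnt else B₁.acc) + 11]
35. n18.sig = 5  [S₀.sig + 8]
36. n19.env = false  [false]
37. n19.hot = 5  [5]
38. n20.cnt = 26  [terminal]
39. n19.acc = -2  [-2]
40. n19.lab = 2  [a.cnt * -1 + 28]
41. n21.lab = 13  [B.acc + 15]
42. n22.off = 18  [terminal]
43. n23.cnt = -1  [terminal]
44. n21.cnt = "ny"  ["ny"]
45. n18.val = true  [S.sig > 4]
46. n18.tag = 4  [S.sig - 1]
47. n12.val = true  [true]
48. n12.tag = 29  [S₀.sig + B.acc + 29]
49. n1.val = true  [S₂.val and S₃.val]
50. n1.tag = 23  [23]
51. n0.val = false  [S₁.val == false]
52. n0.tag = 25  [S₀.sig + S₁.tag + 9]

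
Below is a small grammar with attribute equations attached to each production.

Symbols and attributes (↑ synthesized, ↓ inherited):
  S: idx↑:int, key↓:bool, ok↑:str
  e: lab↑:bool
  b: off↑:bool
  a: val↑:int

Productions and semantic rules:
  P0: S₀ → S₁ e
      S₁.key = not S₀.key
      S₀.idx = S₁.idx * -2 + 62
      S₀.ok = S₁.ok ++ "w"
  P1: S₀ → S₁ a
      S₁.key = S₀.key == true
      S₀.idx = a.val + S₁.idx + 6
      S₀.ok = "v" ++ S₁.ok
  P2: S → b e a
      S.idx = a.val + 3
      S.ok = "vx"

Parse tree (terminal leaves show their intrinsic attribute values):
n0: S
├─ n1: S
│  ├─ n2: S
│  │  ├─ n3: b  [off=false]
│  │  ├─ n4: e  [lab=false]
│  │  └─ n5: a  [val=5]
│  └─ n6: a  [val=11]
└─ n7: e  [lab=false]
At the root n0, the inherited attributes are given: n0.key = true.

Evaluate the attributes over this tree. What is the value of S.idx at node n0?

1. n0.key = true  [given at root]
2. n1.key = false  [not S₀.key]
3. n2.key = false  [S₀.key == true]
4. n3.off = false  [terminal]
5. n4.lab = false  [terminal]
6. n5.val = 5  [terminal]
7. n2.idx = 8  [a.val + 3]
8. n2.ok = "vx"  ["vx"]
9. n6.val = 11  [terminal]
10. n1.idx = 25  [a.val + S₁.idx + 6]
11. n1.ok = "vvx"  ["v" ++ S₁.ok]
12. n7.lab = false  [terminal]
13. n0.idx = 12  [S₁.idx * -2 + 62]
14. n0.ok = "vvxw"  [S₁.ok ++ "w"]

12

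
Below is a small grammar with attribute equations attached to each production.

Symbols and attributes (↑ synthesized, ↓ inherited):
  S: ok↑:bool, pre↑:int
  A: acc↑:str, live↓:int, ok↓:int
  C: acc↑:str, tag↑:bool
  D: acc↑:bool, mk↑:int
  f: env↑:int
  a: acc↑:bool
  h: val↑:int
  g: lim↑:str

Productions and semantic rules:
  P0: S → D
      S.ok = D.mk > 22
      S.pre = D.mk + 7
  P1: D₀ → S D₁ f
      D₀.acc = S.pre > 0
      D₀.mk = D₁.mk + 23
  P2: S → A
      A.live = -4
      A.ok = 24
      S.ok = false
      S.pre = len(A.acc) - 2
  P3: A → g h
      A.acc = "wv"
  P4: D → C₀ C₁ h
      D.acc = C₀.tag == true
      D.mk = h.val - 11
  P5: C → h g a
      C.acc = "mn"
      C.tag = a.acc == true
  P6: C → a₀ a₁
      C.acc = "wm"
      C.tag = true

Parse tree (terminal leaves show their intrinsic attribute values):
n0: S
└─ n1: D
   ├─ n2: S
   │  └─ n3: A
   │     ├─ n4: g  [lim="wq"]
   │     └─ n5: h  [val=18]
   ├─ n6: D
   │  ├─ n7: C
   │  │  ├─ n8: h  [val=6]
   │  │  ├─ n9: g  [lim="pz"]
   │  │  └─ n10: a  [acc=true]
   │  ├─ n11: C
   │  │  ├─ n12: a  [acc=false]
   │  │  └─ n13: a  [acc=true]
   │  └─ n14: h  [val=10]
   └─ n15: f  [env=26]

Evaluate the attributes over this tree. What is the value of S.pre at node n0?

29

1. n3.live = -4  [-4]
2. n3.ok = 24  [24]
3. n4.lim = "wq"  [terminal]
4. n5.val = 18  [terminal]
5. n3.acc = "wv"  ["wv"]
6. n2.ok = false  [false]
7. n2.pre = 0  [len(A.acc) - 2]
8. n8.val = 6  [terminal]
9. n9.lim = "pz"  [terminal]
10. n10.acc = true  [terminal]
11. n7.acc = "mn"  ["mn"]
12. n7.tag = true  [a.acc == true]
13. n12.acc = false  [terminal]
14. n13.acc = true  [terminal]
15. n11.acc = "wm"  ["wm"]
16. n11.tag = true  [true]
17. n14.val = 10  [terminal]
18. n6.acc = true  [C₀.tag == true]
19. n6.mk = -1  [h.val - 11]
20. n15.env = 26  [terminal]
21. n1.acc = false  [S.pre > 0]
22. n1.mk = 22  [D₁.mk + 23]
23. n0.ok = false  [D.mk > 22]
24. n0.pre = 29  [D.mk + 7]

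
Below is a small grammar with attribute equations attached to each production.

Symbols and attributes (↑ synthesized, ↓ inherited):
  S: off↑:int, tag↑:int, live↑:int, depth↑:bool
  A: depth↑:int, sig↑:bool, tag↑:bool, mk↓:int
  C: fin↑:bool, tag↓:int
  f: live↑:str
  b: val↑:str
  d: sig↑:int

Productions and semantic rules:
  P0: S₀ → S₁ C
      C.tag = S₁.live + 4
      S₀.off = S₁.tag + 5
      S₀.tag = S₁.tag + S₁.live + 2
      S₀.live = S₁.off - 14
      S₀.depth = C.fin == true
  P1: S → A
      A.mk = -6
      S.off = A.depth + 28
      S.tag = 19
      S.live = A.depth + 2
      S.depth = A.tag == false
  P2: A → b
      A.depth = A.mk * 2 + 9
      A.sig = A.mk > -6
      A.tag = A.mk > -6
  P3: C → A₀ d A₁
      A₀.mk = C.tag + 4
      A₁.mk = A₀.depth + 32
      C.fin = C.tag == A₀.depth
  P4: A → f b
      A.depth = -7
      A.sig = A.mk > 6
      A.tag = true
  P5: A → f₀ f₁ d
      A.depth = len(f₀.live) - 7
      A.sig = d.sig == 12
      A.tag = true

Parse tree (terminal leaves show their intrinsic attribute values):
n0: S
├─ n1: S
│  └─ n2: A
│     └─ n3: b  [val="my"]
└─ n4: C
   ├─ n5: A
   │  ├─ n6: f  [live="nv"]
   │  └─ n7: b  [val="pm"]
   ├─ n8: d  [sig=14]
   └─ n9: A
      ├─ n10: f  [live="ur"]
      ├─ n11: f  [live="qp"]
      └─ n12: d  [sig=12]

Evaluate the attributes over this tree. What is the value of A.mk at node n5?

7

1. n2.mk = -6  [-6]
2. n3.val = "my"  [terminal]
3. n2.depth = -3  [A.mk * 2 + 9]
4. n2.sig = false  [A.mk > -6]
5. n2.tag = false  [A.mk > -6]
6. n1.off = 25  [A.depth + 28]
7. n1.tag = 19  [19]
8. n1.live = -1  [A.depth + 2]
9. n1.depth = true  [A.tag == false]
10. n4.tag = 3  [S₁.live + 4]
11. n5.mk = 7  [C.tag + 4]
12. n6.live = "nv"  [terminal]
13. n7.val = "pm"  [terminal]
14. n5.depth = -7  [-7]
15. n5.sig = true  [A.mk > 6]
16. n5.tag = true  [true]
17. n8.sig = 14  [terminal]
18. n9.mk = 25  [A₀.depth + 32]
19. n10.live = "ur"  [terminal]
20. n11.live = "qp"  [terminal]
21. n12.sig = 12  [terminal]
22. n9.depth = -5  [len(f₀.live) - 7]
23. n9.sig = true  [d.sig == 12]
24. n9.tag = true  [true]
25. n4.fin = false  [C.tag == A₀.depth]
26. n0.off = 24  [S₁.tag + 5]
27. n0.tag = 20  [S₁.tag + S₁.live + 2]
28. n0.live = 11  [S₁.off - 14]
29. n0.depth = false  [C.fin == true]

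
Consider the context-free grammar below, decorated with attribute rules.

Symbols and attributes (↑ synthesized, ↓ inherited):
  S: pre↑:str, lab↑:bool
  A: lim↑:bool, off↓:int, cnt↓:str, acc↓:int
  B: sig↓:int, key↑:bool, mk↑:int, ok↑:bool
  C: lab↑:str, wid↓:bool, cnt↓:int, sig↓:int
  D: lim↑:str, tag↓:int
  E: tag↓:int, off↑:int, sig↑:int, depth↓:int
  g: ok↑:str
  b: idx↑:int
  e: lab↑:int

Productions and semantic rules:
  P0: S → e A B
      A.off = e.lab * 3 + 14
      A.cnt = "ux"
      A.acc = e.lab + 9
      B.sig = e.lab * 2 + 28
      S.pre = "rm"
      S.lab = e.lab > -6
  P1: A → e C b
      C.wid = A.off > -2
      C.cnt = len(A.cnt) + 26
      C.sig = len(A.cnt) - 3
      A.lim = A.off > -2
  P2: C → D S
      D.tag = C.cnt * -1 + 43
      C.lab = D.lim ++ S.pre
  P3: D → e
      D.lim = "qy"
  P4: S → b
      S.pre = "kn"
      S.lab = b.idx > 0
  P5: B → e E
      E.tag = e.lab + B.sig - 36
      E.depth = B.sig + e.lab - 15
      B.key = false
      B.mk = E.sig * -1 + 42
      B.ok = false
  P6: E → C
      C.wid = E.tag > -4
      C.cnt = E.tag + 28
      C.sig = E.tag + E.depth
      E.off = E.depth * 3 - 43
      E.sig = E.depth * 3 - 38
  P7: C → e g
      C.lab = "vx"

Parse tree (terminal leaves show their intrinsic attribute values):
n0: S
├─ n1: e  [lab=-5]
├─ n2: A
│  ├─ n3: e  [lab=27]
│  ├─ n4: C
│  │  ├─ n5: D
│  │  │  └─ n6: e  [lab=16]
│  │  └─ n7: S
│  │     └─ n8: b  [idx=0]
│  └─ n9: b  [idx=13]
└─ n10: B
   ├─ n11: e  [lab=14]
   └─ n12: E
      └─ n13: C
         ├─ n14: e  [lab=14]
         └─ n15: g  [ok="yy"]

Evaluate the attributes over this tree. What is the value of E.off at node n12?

1. n1.lab = -5  [terminal]
2. n2.off = -1  [e.lab * 3 + 14]
3. n2.cnt = "ux"  ["ux"]
4. n2.acc = 4  [e.lab + 9]
5. n3.lab = 27  [terminal]
6. n4.wid = true  [A.off > -2]
7. n4.cnt = 28  [len(A.cnt) + 26]
8. n4.sig = -1  [len(A.cnt) - 3]
9. n5.tag = 15  [C.cnt * -1 + 43]
10. n6.lab = 16  [terminal]
11. n5.lim = "qy"  ["qy"]
12. n8.idx = 0  [terminal]
13. n7.pre = "kn"  ["kn"]
14. n7.lab = false  [b.idx > 0]
15. n4.lab = "qykn"  [D.lim ++ S.pre]
16. n9.idx = 13  [terminal]
17. n2.lim = true  [A.off > -2]
18. n10.sig = 18  [e.lab * 2 + 28]
19. n11.lab = 14  [terminal]
20. n12.tag = -4  [e.lab + B.sig - 36]
21. n12.depth = 17  [B.sig + e.lab - 15]
22. n13.wid = false  [E.tag > -4]
23. n13.cnt = 24  [E.tag + 28]
24. n13.sig = 13  [E.tag + E.depth]
25. n14.lab = 14  [terminal]
26. n15.ok = "yy"  [terminal]
27. n13.lab = "vx"  ["vx"]
28. n12.off = 8  [E.depth * 3 - 43]
29. n12.sig = 13  [E.depth * 3 - 38]
30. n10.key = false  [false]
31. n10.mk = 29  [E.sig * -1 + 42]
32. n10.ok = false  [false]
33. n0.pre = "rm"  ["rm"]
34. n0.lab = true  [e.lab > -6]

8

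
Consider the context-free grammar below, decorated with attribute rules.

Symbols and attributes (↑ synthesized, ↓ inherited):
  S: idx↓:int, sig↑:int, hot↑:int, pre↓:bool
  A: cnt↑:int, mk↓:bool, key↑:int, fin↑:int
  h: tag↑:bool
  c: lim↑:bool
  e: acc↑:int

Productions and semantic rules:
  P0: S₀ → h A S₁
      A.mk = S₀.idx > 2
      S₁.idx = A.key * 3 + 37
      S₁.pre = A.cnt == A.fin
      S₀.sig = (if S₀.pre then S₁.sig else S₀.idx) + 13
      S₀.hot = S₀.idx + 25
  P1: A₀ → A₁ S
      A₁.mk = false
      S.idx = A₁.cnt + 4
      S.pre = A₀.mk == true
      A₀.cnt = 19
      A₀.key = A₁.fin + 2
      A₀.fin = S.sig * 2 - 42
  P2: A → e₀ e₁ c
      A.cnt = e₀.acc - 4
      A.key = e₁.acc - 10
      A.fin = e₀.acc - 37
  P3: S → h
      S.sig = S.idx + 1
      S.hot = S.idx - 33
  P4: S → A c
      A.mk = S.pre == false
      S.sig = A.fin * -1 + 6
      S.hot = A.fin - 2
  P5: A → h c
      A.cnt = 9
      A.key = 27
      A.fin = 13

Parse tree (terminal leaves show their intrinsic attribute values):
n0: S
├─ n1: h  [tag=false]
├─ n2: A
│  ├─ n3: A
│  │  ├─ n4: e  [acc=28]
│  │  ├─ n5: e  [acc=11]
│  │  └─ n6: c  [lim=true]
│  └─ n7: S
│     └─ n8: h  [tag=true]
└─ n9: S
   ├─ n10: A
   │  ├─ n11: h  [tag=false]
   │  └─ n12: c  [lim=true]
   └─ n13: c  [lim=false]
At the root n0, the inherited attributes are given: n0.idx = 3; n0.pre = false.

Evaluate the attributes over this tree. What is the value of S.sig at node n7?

1. n0.idx = 3  [given at root]
2. n0.pre = false  [given at root]
3. n1.tag = false  [terminal]
4. n2.mk = true  [S₀.idx > 2]
5. n3.mk = false  [false]
6. n4.acc = 28  [terminal]
7. n5.acc = 11  [terminal]
8. n6.lim = true  [terminal]
9. n3.cnt = 24  [e₀.acc - 4]
10. n3.key = 1  [e₁.acc - 10]
11. n3.fin = -9  [e₀.acc - 37]
12. n7.idx = 28  [A₁.cnt + 4]
13. n7.pre = true  [A₀.mk == true]
14. n8.tag = true  [terminal]
15. n7.sig = 29  [S.idx + 1]
16. n7.hot = -5  [S.idx - 33]
17. n2.cnt = 19  [19]
18. n2.key = -7  [A₁.fin + 2]
19. n2.fin = 16  [S.sig * 2 - 42]
20. n9.idx = 16  [A.key * 3 + 37]
21. n9.pre = false  [A.cnt == A.fin]
22. n10.mk = true  [S.pre == false]
23. n11.tag = false  [terminal]
24. n12.lim = true  [terminal]
25. n10.cnt = 9  [9]
26. n10.key = 27  [27]
27. n10.fin = 13  [13]
28. n13.lim = false  [terminal]
29. n9.sig = -7  [A.fin * -1 + 6]
30. n9.hot = 11  [A.fin - 2]
31. n0.sig = 16  [(if S₀.pre then S₁.sig else S₀.idx) + 13]
32. n0.hot = 28  [S₀.idx + 25]

29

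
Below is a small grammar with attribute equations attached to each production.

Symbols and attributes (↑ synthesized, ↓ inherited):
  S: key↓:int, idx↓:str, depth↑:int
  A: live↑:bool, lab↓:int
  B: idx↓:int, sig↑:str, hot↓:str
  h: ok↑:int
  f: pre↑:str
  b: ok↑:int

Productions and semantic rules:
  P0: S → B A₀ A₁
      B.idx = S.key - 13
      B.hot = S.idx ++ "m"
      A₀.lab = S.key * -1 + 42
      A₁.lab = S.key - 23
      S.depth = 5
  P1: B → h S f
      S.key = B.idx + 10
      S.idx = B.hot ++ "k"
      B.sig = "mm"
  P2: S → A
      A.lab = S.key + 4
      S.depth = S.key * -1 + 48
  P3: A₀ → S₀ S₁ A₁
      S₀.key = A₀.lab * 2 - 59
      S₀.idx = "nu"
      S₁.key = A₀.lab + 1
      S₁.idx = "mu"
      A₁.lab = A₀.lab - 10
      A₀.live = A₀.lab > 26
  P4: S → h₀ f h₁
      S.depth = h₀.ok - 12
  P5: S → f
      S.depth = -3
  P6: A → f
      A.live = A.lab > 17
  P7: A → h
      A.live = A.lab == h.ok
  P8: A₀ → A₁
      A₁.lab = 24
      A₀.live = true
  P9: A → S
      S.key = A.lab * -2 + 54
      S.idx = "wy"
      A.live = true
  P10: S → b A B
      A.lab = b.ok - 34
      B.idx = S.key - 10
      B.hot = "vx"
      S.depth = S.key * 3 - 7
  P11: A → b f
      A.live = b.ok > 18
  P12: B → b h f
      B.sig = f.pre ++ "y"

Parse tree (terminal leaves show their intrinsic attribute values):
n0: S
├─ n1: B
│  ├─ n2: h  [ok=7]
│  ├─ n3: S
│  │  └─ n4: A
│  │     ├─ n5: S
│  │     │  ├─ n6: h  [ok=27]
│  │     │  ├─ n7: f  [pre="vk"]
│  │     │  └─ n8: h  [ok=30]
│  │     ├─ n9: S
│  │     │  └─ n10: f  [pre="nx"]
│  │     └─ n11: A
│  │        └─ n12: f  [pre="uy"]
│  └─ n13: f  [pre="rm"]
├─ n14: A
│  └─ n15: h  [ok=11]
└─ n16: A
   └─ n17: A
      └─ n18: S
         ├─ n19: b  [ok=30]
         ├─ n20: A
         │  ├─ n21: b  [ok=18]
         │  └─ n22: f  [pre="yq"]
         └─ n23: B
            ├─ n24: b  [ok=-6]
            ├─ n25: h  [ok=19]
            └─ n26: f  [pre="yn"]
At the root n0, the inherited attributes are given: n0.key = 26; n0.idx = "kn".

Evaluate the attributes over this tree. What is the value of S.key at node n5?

1. n0.key = 26  [given at root]
2. n0.idx = "kn"  [given at root]
3. n1.idx = 13  [S.key - 13]
4. n1.hot = "knm"  [S.idx ++ "m"]
5. n2.ok = 7  [terminal]
6. n3.key = 23  [B.idx + 10]
7. n3.idx = "knmk"  [B.hot ++ "k"]
8. n4.lab = 27  [S.key + 4]
9. n5.key = -5  [A₀.lab * 2 - 59]
10. n5.idx = "nu"  ["nu"]
11. n6.ok = 27  [terminal]
12. n7.pre = "vk"  [terminal]
13. n8.ok = 30  [terminal]
14. n5.depth = 15  [h₀.ok - 12]
15. n9.key = 28  [A₀.lab + 1]
16. n9.idx = "mu"  ["mu"]
17. n10.pre = "nx"  [terminal]
18. n9.depth = -3  [-3]
19. n11.lab = 17  [A₀.lab - 10]
20. n12.pre = "uy"  [terminal]
21. n11.live = false  [A.lab > 17]
22. n4.live = true  [A₀.lab > 26]
23. n3.depth = 25  [S.key * -1 + 48]
24. n13.pre = "rm"  [terminal]
25. n1.sig = "mm"  ["mm"]
26. n14.lab = 16  [S.key * -1 + 42]
27. n15.ok = 11  [terminal]
28. n14.live = false  [A.lab == h.ok]
29. n16.lab = 3  [S.key - 23]
30. n17.lab = 24  [24]
31. n18.key = 6  [A.lab * -2 + 54]
32. n18.idx = "wy"  ["wy"]
33. n19.ok = 30  [terminal]
34. n20.lab = -4  [b.ok - 34]
35. n21.ok = 18  [terminal]
36. n22.pre = "yq"  [terminal]
37. n20.live = false  [b.ok > 18]
38. n23.idx = -4  [S.key - 10]
39. n23.hot = "vx"  ["vx"]
40. n24.ok = -6  [terminal]
41. n25.ok = 19  [terminal]
42. n26.pre = "yn"  [terminal]
43. n23.sig = "yny"  [f.pre ++ "y"]
44. n18.depth = 11  [S.key * 3 - 7]
45. n17.live = true  [true]
46. n16.live = true  [true]
47. n0.depth = 5  [5]

-5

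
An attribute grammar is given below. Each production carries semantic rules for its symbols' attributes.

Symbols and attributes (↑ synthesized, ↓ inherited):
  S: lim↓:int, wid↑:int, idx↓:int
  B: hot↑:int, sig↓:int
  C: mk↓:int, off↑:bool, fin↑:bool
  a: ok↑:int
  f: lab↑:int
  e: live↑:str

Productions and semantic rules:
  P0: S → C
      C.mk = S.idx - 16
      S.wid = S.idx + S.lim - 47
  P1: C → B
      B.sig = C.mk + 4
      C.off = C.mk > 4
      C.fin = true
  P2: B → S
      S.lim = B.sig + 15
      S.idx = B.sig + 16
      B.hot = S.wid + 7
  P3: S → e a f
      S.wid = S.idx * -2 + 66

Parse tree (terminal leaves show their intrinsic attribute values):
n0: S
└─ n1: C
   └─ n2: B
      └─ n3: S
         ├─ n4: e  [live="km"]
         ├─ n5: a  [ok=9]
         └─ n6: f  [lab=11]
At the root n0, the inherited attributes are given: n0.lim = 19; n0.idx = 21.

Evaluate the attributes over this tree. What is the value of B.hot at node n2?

23

1. n0.lim = 19  [given at root]
2. n0.idx = 21  [given at root]
3. n1.mk = 5  [S.idx - 16]
4. n2.sig = 9  [C.mk + 4]
5. n3.lim = 24  [B.sig + 15]
6. n3.idx = 25  [B.sig + 16]
7. n4.live = "km"  [terminal]
8. n5.ok = 9  [terminal]
9. n6.lab = 11  [terminal]
10. n3.wid = 16  [S.idx * -2 + 66]
11. n2.hot = 23  [S.wid + 7]
12. n1.off = true  [C.mk > 4]
13. n1.fin = true  [true]
14. n0.wid = -7  [S.idx + S.lim - 47]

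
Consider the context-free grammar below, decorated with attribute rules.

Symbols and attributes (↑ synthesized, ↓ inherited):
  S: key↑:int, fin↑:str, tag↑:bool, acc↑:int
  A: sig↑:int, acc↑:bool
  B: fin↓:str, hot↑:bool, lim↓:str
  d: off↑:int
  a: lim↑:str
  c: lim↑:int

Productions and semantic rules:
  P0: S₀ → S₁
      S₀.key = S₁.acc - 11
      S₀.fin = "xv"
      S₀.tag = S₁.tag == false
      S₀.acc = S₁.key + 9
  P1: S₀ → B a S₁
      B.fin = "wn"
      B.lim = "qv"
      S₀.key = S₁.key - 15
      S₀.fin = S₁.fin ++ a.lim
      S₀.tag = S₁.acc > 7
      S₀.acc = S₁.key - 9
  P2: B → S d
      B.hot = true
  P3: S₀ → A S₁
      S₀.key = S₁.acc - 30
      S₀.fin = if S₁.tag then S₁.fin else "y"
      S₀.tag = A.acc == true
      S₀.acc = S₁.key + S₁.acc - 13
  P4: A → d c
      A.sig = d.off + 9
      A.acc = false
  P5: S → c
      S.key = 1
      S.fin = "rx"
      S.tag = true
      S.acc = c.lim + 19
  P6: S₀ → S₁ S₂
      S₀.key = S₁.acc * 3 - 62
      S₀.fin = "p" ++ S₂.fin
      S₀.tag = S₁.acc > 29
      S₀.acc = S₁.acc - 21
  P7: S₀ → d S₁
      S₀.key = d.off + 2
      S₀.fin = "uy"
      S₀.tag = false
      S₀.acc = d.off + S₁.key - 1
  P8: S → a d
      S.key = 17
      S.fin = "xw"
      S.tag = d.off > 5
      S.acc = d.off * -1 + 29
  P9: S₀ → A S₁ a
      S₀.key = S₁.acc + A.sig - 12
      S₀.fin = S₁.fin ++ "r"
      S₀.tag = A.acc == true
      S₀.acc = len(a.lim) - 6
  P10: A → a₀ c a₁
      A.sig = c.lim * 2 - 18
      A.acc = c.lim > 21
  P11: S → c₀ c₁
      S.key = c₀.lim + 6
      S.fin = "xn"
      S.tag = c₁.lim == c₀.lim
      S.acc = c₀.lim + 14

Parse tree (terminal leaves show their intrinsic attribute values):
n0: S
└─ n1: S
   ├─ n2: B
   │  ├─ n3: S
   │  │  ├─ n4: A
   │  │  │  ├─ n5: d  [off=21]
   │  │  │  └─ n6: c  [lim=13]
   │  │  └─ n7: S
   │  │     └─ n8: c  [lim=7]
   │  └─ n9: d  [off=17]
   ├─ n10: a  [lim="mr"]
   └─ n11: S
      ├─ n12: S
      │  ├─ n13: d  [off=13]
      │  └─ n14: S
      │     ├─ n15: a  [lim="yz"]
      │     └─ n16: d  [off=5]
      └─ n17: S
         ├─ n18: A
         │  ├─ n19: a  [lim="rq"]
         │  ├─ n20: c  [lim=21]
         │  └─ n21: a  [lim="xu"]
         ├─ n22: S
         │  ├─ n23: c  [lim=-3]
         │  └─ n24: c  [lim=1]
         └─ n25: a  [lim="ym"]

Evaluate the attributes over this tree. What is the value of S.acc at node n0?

1. n2.fin = "wn"  ["wn"]
2. n2.lim = "qv"  ["qv"]
3. n5.off = 21  [terminal]
4. n6.lim = 13  [terminal]
5. n4.sig = 30  [d.off + 9]
6. n4.acc = false  [false]
7. n8.lim = 7  [terminal]
8. n7.key = 1  [1]
9. n7.fin = "rx"  ["rx"]
10. n7.tag = true  [true]
11. n7.acc = 26  [c.lim + 19]
12. n3.key = -4  [S₁.acc - 30]
13. n3.fin = "rx"  [if S₁.tag then S₁.fin else "y"]
14. n3.tag = false  [A.acc == true]
15. n3.acc = 14  [S₁.key + S₁.acc - 13]
16. n9.off = 17  [terminal]
17. n2.hot = true  [true]
18. n10.lim = "mr"  [terminal]
19. n13.off = 13  [terminal]
20. n15.lim = "yz"  [terminal]
21. n16.off = 5  [terminal]
22. n14.key = 17  [17]
23. n14.fin = "xw"  ["xw"]
24. n14.tag = false  [d.off > 5]
25. n14.acc = 24  [d.off * -1 + 29]
26. n12.key = 15  [d.off + 2]
27. n12.fin = "uy"  ["uy"]
28. n12.tag = false  [false]
29. n12.acc = 29  [d.off + S₁.key - 1]
30. n19.lim = "rq"  [terminal]
31. n20.lim = 21  [terminal]
32. n21.lim = "xu"  [terminal]
33. n18.sig = 24  [c.lim * 2 - 18]
34. n18.acc = false  [c.lim > 21]
35. n23.lim = -3  [terminal]
36. n24.lim = 1  [terminal]
37. n22.key = 3  [c₀.lim + 6]
38. n22.fin = "xn"  ["xn"]
39. n22.tag = false  [c₁.lim == c₀.lim]
40. n22.acc = 11  [c₀.lim + 14]
41. n25.lim = "ym"  [terminal]
42. n17.key = 23  [S₁.acc + A.sig - 12]
43. n17.fin = "xnr"  [S₁.fin ++ "r"]
44. n17.tag = false  [A.acc == true]
45. n17.acc = -4  [len(a.lim) - 6]
46. n11.key = 25  [S₁.acc * 3 - 62]
47. n11.fin = "pxnr"  ["p" ++ S₂.fin]
48. n11.tag = false  [S₁.acc > 29]
49. n11.acc = 8  [S₁.acc - 21]
50. n1.key = 10  [S₁.key - 15]
51. n1.fin = "pxnrmr"  [S₁.fin ++ a.lim]
52. n1.tag = true  [S₁.acc > 7]
53. n1.acc = 16  [S₁.key - 9]
54. n0.key = 5  [S₁.acc - 11]
55. n0.fin = "xv"  ["xv"]
56. n0.tag = false  [S₁.tag == false]
57. n0.acc = 19  [S₁.key + 9]

19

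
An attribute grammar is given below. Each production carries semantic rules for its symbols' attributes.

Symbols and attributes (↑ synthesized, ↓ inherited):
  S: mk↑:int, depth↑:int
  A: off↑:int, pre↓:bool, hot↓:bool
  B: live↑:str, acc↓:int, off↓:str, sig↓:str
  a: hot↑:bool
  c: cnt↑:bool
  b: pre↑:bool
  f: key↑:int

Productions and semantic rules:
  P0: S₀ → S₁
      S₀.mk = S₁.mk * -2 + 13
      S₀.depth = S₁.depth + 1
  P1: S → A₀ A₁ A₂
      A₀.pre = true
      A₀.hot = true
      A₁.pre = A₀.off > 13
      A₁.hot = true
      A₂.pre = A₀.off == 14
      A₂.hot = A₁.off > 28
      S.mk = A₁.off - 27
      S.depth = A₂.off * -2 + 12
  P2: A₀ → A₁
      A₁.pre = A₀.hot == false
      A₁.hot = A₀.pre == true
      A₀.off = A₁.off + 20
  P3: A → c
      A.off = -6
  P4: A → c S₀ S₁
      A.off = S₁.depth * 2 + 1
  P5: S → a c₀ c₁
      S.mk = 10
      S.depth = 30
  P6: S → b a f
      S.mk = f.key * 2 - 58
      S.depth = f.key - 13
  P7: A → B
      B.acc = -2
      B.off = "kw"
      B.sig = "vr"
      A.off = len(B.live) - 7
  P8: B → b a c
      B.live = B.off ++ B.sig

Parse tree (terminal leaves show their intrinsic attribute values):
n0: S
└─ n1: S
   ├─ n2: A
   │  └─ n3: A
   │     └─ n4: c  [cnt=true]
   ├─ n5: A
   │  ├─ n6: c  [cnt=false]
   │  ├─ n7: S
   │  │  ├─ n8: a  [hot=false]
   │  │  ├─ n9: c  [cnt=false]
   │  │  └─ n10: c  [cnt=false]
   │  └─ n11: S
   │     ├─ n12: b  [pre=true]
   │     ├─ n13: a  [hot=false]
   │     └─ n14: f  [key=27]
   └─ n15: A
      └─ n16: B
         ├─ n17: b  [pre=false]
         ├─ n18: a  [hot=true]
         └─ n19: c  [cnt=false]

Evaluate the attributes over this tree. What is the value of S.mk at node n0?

9

1. n2.pre = true  [true]
2. n2.hot = true  [true]
3. n3.pre = false  [A₀.hot == false]
4. n3.hot = true  [A₀.pre == true]
5. n4.cnt = true  [terminal]
6. n3.off = -6  [-6]
7. n2.off = 14  [A₁.off + 20]
8. n5.pre = true  [A₀.off > 13]
9. n5.hot = true  [true]
10. n6.cnt = false  [terminal]
11. n8.hot = false  [terminal]
12. n9.cnt = false  [terminal]
13. n10.cnt = false  [terminal]
14. n7.mk = 10  [10]
15. n7.depth = 30  [30]
16. n12.pre = true  [terminal]
17. n13.hot = false  [terminal]
18. n14.key = 27  [terminal]
19. n11.mk = -4  [f.key * 2 - 58]
20. n11.depth = 14  [f.key - 13]
21. n5.off = 29  [S₁.depth * 2 + 1]
22. n15.pre = true  [A₀.off == 14]
23. n15.hot = true  [A₁.off > 28]
24. n16.acc = -2  [-2]
25. n16.off = "kw"  ["kw"]
26. n16.sig = "vr"  ["vr"]
27. n17.pre = false  [terminal]
28. n18.hot = true  [terminal]
29. n19.cnt = false  [terminal]
30. n16.live = "kwvr"  [B.off ++ B.sig]
31. n15.off = -3  [len(B.live) - 7]
32. n1.mk = 2  [A₁.off - 27]
33. n1.depth = 18  [A₂.off * -2 + 12]
34. n0.mk = 9  [S₁.mk * -2 + 13]
35. n0.depth = 19  [S₁.depth + 1]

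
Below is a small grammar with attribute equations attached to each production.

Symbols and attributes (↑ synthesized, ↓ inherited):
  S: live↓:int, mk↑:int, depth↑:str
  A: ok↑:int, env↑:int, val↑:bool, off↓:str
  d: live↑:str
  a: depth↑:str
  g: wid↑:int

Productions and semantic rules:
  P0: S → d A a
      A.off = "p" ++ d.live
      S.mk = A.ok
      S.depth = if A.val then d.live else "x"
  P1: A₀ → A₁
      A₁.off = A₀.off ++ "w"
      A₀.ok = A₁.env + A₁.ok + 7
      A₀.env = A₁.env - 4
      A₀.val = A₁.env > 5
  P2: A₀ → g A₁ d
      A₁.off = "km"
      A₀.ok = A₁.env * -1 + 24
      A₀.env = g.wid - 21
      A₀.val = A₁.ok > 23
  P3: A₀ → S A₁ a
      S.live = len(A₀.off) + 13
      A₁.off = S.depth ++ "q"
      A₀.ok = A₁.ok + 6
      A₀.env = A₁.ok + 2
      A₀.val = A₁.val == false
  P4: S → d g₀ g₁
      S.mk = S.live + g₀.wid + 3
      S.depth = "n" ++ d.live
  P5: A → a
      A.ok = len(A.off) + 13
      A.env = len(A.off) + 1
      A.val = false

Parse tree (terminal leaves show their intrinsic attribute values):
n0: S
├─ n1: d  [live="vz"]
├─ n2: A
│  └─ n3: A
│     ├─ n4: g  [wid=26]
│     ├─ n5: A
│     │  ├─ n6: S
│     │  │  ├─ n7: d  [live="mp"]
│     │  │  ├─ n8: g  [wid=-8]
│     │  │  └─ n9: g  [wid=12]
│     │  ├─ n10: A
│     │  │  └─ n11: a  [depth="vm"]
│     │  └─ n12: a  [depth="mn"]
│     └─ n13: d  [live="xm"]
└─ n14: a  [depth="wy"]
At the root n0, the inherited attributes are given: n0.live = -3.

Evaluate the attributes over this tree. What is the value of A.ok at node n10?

17

1. n0.live = -3  [given at root]
2. n1.live = "vz"  [terminal]
3. n2.off = "pvz"  ["p" ++ d.live]
4. n3.off = "pvzw"  [A₀.off ++ "w"]
5. n4.wid = 26  [terminal]
6. n5.off = "km"  ["km"]
7. n6.live = 15  [len(A₀.off) + 13]
8. n7.live = "mp"  [terminal]
9. n8.wid = -8  [terminal]
10. n9.wid = 12  [terminal]
11. n6.mk = 10  [S.live + g₀.wid + 3]
12. n6.depth = "nmp"  ["n" ++ d.live]
13. n10.off = "nmpq"  [S.depth ++ "q"]
14. n11.depth = "vm"  [terminal]
15. n10.ok = 17  [len(A.off) + 13]
16. n10.env = 5  [len(A.off) + 1]
17. n10.val = false  [false]
18. n12.depth = "mn"  [terminal]
19. n5.ok = 23  [A₁.ok + 6]
20. n5.env = 19  [A₁.ok + 2]
21. n5.val = true  [A₁.val == false]
22. n13.live = "xm"  [terminal]
23. n3.ok = 5  [A₁.env * -1 + 24]
24. n3.env = 5  [g.wid - 21]
25. n3.val = false  [A₁.ok > 23]
26. n2.ok = 17  [A₁.env + A₁.ok + 7]
27. n2.env = 1  [A₁.env - 4]
28. n2.val = false  [A₁.env > 5]
29. n14.depth = "wy"  [terminal]
30. n0.mk = 17  [A.ok]
31. n0.depth = "x"  [if A.val then d.live else "x"]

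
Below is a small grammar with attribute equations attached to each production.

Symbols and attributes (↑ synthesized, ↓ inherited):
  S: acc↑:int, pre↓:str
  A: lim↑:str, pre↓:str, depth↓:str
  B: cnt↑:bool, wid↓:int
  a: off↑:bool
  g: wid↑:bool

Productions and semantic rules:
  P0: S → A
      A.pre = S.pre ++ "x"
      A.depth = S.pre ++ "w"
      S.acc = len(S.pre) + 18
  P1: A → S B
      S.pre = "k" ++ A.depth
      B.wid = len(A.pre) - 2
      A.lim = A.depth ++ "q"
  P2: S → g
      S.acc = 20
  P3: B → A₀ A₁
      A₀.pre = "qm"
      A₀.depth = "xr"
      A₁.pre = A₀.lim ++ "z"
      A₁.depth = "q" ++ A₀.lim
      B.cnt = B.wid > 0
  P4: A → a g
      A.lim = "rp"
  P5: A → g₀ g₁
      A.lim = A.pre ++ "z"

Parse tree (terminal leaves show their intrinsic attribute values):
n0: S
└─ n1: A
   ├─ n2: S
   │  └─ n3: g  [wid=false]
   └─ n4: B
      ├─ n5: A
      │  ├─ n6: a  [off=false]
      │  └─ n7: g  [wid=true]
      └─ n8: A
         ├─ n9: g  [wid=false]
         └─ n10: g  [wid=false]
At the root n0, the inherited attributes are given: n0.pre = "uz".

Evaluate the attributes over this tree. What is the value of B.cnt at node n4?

1. n0.pre = "uz"  [given at root]
2. n1.pre = "uzx"  [S.pre ++ "x"]
3. n1.depth = "uzw"  [S.pre ++ "w"]
4. n2.pre = "kuzw"  ["k" ++ A.depth]
5. n3.wid = false  [terminal]
6. n2.acc = 20  [20]
7. n4.wid = 1  [len(A.pre) - 2]
8. n5.pre = "qm"  ["qm"]
9. n5.depth = "xr"  ["xr"]
10. n6.off = false  [terminal]
11. n7.wid = true  [terminal]
12. n5.lim = "rp"  ["rp"]
13. n8.pre = "rpz"  [A₀.lim ++ "z"]
14. n8.depth = "qrp"  ["q" ++ A₀.lim]
15. n9.wid = false  [terminal]
16. n10.wid = false  [terminal]
17. n8.lim = "rpzz"  [A.pre ++ "z"]
18. n4.cnt = true  [B.wid > 0]
19. n1.lim = "uzwq"  [A.depth ++ "q"]
20. n0.acc = 20  [len(S.pre) + 18]

true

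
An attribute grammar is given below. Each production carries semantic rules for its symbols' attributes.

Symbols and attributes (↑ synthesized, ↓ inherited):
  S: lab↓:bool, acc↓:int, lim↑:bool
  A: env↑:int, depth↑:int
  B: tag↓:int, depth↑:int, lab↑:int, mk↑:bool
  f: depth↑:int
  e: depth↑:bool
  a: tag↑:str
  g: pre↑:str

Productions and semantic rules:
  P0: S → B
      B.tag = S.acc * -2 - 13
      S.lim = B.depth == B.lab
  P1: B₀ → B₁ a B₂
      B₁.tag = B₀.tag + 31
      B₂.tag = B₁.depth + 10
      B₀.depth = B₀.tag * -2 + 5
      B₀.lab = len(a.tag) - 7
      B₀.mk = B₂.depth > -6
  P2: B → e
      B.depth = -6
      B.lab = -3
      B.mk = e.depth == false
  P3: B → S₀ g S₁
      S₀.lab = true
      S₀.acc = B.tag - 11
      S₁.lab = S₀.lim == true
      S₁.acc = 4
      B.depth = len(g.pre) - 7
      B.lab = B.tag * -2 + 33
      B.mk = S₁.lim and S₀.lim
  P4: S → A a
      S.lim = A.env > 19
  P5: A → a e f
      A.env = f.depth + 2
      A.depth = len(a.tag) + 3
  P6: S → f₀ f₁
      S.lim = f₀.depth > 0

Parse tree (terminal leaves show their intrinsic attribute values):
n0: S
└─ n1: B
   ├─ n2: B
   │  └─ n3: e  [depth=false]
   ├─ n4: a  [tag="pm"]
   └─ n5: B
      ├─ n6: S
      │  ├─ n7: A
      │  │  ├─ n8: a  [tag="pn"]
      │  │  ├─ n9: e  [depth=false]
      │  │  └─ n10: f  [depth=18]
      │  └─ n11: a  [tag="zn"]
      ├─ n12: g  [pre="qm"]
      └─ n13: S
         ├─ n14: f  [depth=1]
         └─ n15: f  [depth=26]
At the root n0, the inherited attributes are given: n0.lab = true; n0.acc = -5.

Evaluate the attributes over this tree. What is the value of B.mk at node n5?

1. n0.lab = true  [given at root]
2. n0.acc = -5  [given at root]
3. n1.tag = -3  [S.acc * -2 - 13]
4. n2.tag = 28  [B₀.tag + 31]
5. n3.depth = false  [terminal]
6. n2.depth = -6  [-6]
7. n2.lab = -3  [-3]
8. n2.mk = true  [e.depth == false]
9. n4.tag = "pm"  [terminal]
10. n5.tag = 4  [B₁.depth + 10]
11. n6.lab = true  [true]
12. n6.acc = -7  [B.tag - 11]
13. n8.tag = "pn"  [terminal]
14. n9.depth = false  [terminal]
15. n10.depth = 18  [terminal]
16. n7.env = 20  [f.depth + 2]
17. n7.depth = 5  [len(a.tag) + 3]
18. n11.tag = "zn"  [terminal]
19. n6.lim = true  [A.env > 19]
20. n12.pre = "qm"  [terminal]
21. n13.lab = true  [S₀.lim == true]
22. n13.acc = 4  [4]
23. n14.depth = 1  [terminal]
24. n15.depth = 26  [terminal]
25. n13.lim = true  [f₀.depth > 0]
26. n5.depth = -5  [len(g.pre) - 7]
27. n5.lab = 25  [B.tag * -2 + 33]
28. n5.mk = true  [S₁.lim and S₀.lim]
29. n1.depth = 11  [B₀.tag * -2 + 5]
30. n1.lab = -5  [len(a.tag) - 7]
31. n1.mk = true  [B₂.depth > -6]
32. n0.lim = false  [B.depth == B.lab]

true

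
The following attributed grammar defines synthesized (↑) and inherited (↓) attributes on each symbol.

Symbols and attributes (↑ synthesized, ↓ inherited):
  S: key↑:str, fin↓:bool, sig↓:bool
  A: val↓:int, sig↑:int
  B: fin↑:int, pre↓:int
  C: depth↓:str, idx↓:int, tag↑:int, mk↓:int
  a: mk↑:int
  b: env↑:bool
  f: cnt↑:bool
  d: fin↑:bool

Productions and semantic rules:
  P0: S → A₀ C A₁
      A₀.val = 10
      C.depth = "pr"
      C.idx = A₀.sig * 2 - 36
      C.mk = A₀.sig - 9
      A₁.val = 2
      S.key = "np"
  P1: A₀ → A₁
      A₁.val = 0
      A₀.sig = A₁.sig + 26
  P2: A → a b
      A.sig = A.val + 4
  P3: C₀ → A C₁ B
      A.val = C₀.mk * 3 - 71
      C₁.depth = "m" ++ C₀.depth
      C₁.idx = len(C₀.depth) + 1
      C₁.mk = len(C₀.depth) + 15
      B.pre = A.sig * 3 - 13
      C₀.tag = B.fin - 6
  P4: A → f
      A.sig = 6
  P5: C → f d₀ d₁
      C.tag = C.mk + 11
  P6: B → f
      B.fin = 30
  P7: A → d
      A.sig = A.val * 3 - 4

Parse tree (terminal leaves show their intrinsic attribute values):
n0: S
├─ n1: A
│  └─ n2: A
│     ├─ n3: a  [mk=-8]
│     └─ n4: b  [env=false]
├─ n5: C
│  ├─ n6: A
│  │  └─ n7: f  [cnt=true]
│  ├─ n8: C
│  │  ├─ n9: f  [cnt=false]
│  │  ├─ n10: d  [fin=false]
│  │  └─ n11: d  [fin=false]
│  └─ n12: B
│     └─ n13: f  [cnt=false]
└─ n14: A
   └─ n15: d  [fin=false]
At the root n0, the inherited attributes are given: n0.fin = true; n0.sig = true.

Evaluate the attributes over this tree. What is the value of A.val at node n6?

1. n0.fin = true  [given at root]
2. n0.sig = true  [given at root]
3. n1.val = 10  [10]
4. n2.val = 0  [0]
5. n3.mk = -8  [terminal]
6. n4.env = false  [terminal]
7. n2.sig = 4  [A.val + 4]
8. n1.sig = 30  [A₁.sig + 26]
9. n5.depth = "pr"  ["pr"]
10. n5.idx = 24  [A₀.sig * 2 - 36]
11. n5.mk = 21  [A₀.sig - 9]
12. n6.val = -8  [C₀.mk * 3 - 71]
13. n7.cnt = true  [terminal]
14. n6.sig = 6  [6]
15. n8.depth = "mpr"  ["m" ++ C₀.depth]
16. n8.idx = 3  [len(C₀.depth) + 1]
17. n8.mk = 17  [len(C₀.depth) + 15]
18. n9.cnt = false  [terminal]
19. n10.fin = false  [terminal]
20. n11.fin = false  [terminal]
21. n8.tag = 28  [C.mk + 11]
22. n12.pre = 5  [A.sig * 3 - 13]
23. n13.cnt = false  [terminal]
24. n12.fin = 30  [30]
25. n5.tag = 24  [B.fin - 6]
26. n14.val = 2  [2]
27. n15.fin = false  [terminal]
28. n14.sig = 2  [A.val * 3 - 4]
29. n0.key = "np"  ["np"]

-8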